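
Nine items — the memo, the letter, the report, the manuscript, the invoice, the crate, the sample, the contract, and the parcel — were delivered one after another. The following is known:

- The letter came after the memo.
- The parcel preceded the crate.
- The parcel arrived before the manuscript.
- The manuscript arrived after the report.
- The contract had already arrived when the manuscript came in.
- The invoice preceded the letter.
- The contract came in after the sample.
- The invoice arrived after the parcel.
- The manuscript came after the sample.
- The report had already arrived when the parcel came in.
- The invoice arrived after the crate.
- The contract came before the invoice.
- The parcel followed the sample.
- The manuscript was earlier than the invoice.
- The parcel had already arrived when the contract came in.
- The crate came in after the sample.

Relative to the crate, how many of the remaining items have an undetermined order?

3

Forced before the crate: the parcel, the report, and the sample; forced after the crate: the invoice and the letter.
That leaves the contract, the manuscript, and the memo with no forced order relative to the crate — 3.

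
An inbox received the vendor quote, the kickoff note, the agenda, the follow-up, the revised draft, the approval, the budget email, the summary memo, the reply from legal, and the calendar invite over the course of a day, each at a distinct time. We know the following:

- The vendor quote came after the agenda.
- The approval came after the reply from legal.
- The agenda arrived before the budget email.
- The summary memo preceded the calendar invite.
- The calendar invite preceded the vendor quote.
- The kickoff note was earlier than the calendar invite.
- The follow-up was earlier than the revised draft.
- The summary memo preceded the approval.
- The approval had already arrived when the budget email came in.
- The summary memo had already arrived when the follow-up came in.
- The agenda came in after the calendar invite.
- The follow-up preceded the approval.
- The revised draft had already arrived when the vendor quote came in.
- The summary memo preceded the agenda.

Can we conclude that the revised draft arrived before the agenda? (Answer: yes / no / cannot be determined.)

No chain of stated constraints runs from the revised draft to the agenda, and none runs from the agenda to the revised draft either.
So the relative order of the revised draft and the agenda is not fixed by the given facts.

cannot be determined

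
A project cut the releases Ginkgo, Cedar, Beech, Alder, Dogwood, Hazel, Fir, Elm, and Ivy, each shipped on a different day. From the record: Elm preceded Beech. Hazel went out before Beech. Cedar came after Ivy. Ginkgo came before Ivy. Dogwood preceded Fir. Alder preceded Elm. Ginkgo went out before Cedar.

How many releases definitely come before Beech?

Directly stated before Beech: Elm and Hazel.
Alder reaches Beech via Alder → Elm → Beech.
That's Alder, Elm, and Hazel — 3 in all.

3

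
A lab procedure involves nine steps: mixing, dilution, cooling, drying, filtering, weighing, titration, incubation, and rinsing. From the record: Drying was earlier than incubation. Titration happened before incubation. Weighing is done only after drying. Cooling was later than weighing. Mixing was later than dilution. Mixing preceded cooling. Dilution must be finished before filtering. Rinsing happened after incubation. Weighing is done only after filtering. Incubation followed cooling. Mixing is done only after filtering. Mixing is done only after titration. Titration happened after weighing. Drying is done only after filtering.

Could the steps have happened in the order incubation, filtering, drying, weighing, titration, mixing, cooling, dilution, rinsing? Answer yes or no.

no

The constraints require dilution before mixing, but in the proposed sequence mixing appears ahead of dilution. That one violation is enough.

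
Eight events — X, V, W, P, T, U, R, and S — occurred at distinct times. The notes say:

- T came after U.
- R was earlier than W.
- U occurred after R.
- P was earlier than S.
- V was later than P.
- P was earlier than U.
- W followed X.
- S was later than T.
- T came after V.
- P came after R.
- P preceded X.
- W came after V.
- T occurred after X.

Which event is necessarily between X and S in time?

T

Tracing the constraints gives X → T → S, so T sits after X and before S.
No other event is forced both after X and before S.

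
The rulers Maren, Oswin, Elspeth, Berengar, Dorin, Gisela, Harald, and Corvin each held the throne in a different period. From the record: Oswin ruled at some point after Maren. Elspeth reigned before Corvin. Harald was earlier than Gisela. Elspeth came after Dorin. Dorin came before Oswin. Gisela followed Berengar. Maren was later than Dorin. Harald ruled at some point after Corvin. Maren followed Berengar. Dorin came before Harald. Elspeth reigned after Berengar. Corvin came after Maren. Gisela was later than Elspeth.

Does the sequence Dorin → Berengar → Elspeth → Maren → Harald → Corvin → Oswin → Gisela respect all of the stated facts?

The constraints require Corvin before Harald, but in the proposed sequence Harald appears ahead of Corvin. That one violation is enough.

no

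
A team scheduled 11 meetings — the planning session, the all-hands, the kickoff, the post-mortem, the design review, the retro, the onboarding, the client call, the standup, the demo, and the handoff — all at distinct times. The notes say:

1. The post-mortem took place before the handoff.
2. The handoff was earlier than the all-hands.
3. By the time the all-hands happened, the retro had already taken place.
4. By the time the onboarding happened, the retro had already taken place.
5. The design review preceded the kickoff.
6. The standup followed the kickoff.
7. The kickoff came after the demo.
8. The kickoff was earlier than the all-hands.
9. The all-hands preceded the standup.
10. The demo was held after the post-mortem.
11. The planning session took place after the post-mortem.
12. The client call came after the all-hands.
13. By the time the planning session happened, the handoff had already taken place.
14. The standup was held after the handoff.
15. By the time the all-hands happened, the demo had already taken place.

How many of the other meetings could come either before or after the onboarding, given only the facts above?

Forced before the onboarding: the retro.
That leaves the all-hands, the client call, the demo, the design review, the handoff, the kickoff, the planning session, the post-mortem, and the standup with no forced order relative to the onboarding — 9.

9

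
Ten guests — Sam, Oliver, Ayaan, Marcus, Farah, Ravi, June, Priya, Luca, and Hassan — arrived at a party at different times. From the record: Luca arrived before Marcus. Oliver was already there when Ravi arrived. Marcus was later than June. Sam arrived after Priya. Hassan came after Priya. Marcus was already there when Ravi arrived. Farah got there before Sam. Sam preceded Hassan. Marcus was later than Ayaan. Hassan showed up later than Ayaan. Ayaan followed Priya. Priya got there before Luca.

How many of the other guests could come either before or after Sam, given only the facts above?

6

Forced before Sam: Farah and Priya; forced after Sam: Hassan.
That leaves Ayaan, June, Luca, Marcus, Oliver, and Ravi with no forced order relative to Sam — 6.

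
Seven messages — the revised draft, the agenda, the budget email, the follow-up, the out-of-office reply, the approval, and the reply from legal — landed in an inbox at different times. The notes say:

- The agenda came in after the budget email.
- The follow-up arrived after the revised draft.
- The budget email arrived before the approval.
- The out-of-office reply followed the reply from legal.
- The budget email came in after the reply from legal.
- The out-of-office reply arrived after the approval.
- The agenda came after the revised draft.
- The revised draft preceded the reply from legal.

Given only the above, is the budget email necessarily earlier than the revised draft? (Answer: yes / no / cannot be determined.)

no

Tracing the constraints gives the revised draft → the reply from legal → the budget email, so the revised draft must come before the budget email.
That means the budget email cannot be before the revised draft.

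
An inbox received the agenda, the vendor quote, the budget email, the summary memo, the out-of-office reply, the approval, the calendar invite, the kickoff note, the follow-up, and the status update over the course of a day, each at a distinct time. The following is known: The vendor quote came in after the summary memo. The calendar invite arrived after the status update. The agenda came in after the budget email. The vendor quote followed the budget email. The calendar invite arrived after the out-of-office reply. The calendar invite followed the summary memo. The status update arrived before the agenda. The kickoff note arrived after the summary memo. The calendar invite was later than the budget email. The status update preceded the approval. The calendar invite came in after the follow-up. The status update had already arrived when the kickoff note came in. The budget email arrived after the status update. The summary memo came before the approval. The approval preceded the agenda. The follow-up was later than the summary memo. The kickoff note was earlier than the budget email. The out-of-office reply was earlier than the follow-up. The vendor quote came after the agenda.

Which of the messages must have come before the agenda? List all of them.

the approval, the budget email, the kickoff note, the status update, the summary memo

Directly stated before the agenda: the approval, the budget email, and the status update.
The kickoff note reaches the agenda via the kickoff note → the budget email → the agenda.
The summary memo reaches the agenda via the summary memo → the approval → the agenda.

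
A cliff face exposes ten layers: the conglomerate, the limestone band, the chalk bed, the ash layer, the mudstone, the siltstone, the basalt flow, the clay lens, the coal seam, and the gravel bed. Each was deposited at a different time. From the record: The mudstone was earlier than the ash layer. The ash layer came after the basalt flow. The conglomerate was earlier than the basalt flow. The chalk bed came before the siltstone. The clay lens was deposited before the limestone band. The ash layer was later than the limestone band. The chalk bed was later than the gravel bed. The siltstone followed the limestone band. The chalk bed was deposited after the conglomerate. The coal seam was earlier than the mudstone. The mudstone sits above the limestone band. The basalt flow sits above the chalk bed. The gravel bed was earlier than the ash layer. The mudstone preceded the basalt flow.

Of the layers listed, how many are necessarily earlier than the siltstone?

5

Directly stated before the siltstone: the chalk bed and the limestone band.
The clay lens reaches the siltstone via the clay lens → the limestone band → the siltstone.
The conglomerate reaches the siltstone via the conglomerate → the chalk bed → the siltstone.
The gravel bed reaches the siltstone via the gravel bed → the chalk bed → the siltstone.
No chain forces the mudstone (or any of the others) ahead of the siltstone.
That's the chalk bed, the clay lens, the conglomerate, the gravel bed, and the limestone band — 5 in all.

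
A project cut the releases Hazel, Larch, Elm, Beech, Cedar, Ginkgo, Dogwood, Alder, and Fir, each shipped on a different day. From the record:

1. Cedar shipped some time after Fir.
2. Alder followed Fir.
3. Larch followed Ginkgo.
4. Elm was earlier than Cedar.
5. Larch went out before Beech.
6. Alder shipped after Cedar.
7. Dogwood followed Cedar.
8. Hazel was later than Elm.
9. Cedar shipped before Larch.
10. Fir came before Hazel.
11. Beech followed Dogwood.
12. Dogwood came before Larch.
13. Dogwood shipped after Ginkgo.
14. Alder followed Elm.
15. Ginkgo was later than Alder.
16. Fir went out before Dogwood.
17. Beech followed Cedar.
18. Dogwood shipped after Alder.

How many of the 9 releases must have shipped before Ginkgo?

Directly stated before Ginkgo: Alder.
Cedar reaches Ginkgo via Cedar → Alder → Ginkgo.
Elm reaches Ginkgo via Elm → Alder → Ginkgo.
Fir reaches Ginkgo via Fir → Alder → Ginkgo.
No chain forces Larch (or any of the others) ahead of Ginkgo.
That's Alder, Cedar, Elm, and Fir — 4 in all.

4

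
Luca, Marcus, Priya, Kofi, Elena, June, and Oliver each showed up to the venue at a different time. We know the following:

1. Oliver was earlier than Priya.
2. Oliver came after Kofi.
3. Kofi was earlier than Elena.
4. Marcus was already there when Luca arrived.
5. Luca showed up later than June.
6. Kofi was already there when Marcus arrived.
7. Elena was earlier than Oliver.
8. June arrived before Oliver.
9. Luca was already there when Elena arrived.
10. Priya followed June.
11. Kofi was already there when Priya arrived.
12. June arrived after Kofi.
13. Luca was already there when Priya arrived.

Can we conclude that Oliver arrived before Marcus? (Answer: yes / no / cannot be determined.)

Tracing the constraints gives Marcus → Luca → Elena → Oliver, so Marcus must come before Oliver.
That means Oliver cannot be before Marcus.

no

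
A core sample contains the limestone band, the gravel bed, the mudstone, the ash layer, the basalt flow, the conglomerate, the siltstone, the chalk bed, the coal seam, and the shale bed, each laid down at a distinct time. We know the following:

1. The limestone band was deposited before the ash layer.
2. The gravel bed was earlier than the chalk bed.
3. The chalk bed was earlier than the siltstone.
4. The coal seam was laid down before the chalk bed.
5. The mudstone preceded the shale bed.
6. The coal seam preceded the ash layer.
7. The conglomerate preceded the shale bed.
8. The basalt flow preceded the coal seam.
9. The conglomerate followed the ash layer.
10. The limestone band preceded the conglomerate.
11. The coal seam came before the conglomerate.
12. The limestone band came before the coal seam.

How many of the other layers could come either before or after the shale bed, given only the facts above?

Forced before the shale bed: the ash layer, the basalt flow, the coal seam, the conglomerate, the limestone band, and the mudstone.
That leaves the chalk bed, the gravel bed, and the siltstone with no forced order relative to the shale bed — 3.

3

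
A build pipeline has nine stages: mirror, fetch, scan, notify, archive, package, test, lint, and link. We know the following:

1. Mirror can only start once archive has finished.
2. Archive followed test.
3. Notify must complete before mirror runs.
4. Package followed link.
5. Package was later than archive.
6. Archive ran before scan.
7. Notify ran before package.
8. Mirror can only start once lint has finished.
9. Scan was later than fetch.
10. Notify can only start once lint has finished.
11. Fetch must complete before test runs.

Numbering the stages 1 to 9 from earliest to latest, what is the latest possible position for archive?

Archive must come before mirror, package, and scan — 3 stages forced after it.
Everything else can be placed before archive in some valid order, so archive can sit as late as position 9 − 3 = 6.

6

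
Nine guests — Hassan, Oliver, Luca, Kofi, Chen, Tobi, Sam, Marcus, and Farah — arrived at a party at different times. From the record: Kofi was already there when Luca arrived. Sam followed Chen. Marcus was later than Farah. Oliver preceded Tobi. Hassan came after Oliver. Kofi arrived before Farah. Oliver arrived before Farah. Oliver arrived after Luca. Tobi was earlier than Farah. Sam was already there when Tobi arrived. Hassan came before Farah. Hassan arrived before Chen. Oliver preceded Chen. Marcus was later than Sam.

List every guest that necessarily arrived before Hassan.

Directly stated before Hassan: Oliver.
Kofi reaches Hassan via Kofi → Luca → Oliver → Hassan.
Luca reaches Hassan via Luca → Oliver → Hassan.
No chain forces Chen (or any of the others) ahead of Hassan.

Kofi, Luca, Oliver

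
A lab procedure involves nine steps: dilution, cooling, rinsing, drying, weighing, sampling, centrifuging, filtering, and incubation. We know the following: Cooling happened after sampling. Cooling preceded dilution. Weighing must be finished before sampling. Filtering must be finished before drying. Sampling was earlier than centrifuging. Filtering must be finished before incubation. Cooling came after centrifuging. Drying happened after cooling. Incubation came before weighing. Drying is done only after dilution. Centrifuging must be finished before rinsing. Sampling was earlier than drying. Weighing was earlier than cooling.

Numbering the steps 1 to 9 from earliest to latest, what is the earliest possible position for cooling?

6

Centrifuging, filtering, incubation, sampling, and weighing must all come before cooling — 5 forced predecessors.
Nothing else is forced ahead of cooling, so its earliest slot is position 5 + 1 = 6.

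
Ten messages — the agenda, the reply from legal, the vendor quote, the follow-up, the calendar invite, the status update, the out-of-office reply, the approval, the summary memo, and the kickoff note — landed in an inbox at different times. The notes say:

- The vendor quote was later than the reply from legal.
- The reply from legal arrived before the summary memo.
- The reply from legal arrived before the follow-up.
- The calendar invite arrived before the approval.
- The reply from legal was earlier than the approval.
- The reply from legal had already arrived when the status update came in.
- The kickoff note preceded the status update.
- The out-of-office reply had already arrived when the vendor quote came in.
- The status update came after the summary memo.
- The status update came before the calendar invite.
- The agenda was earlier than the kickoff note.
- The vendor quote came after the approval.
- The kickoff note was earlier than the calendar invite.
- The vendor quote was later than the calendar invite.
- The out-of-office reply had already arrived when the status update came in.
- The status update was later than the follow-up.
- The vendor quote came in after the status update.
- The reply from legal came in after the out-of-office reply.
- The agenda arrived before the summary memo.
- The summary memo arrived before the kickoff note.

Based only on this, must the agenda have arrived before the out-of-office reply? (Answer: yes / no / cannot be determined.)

cannot be determined

No chain of stated constraints runs from the agenda to the out-of-office reply, and none runs from the out-of-office reply to the agenda either.
So the relative order of the agenda and the out-of-office reply is not fixed by the given facts.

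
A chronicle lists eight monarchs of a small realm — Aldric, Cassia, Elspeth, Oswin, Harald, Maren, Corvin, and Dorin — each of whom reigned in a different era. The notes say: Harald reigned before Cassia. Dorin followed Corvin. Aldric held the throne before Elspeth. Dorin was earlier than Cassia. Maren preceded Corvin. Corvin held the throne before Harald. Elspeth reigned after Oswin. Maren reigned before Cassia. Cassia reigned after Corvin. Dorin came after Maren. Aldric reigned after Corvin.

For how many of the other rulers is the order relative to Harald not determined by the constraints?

4

Forced before Harald: Corvin and Maren; forced after Harald: Cassia.
That leaves Aldric, Dorin, Elspeth, and Oswin with no forced order relative to Harald — 4.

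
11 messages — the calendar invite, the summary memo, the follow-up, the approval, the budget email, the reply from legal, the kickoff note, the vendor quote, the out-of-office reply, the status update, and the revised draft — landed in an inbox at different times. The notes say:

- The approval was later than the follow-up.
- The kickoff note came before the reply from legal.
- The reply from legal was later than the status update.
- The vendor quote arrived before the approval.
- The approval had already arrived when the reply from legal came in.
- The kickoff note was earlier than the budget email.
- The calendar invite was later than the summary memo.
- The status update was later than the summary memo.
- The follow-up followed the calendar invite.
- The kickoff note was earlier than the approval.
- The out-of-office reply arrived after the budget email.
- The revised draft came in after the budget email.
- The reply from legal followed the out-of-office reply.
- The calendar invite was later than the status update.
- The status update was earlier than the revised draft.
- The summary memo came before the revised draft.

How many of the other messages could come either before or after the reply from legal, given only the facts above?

Forced before the reply from legal: the approval, the budget email, the calendar invite, the follow-up, the kickoff note, the out-of-office reply, the status update, the summary memo, and the vendor quote.
That leaves the revised draft with no forced order relative to the reply from legal — 1.

1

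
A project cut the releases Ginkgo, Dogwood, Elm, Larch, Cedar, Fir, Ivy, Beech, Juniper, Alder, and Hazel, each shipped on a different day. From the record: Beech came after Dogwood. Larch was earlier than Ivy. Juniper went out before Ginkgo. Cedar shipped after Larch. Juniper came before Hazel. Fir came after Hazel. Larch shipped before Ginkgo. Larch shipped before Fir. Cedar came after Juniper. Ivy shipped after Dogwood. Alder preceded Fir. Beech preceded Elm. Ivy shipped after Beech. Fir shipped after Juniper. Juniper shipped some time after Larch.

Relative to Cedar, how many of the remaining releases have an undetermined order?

Forced before Cedar: Juniper and Larch.
That leaves Alder, Beech, Dogwood, Elm, Fir, Ginkgo, Hazel, and Ivy with no forced order relative to Cedar — 8.

8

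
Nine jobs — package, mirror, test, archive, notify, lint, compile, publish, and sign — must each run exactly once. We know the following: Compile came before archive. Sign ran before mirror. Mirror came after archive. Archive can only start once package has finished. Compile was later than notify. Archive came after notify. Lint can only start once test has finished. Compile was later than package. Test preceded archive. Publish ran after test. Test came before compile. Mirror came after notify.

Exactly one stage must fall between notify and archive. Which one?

compile

Tracing the constraints gives notify → compile → archive, so compile sits after notify and before archive.
No other stage is forced both after notify and before archive.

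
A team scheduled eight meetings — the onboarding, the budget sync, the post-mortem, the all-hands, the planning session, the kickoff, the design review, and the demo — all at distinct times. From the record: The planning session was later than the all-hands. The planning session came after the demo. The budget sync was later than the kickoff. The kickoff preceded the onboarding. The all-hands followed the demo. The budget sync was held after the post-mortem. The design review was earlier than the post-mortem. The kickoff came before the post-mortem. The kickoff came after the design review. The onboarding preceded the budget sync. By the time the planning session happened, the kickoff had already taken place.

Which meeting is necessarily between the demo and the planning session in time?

Tracing the constraints gives the demo → the all-hands → the planning session, so the all-hands sits after the demo and before the planning session.
No other meeting is forced both after the demo and before the planning session.

the all-hands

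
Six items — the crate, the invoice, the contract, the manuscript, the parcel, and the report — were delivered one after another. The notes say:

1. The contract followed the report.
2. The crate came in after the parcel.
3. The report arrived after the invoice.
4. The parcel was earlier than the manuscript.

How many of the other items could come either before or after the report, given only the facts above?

3

Forced before the report: the invoice; forced after the report: the contract.
That leaves the crate, the manuscript, and the parcel with no forced order relative to the report — 3.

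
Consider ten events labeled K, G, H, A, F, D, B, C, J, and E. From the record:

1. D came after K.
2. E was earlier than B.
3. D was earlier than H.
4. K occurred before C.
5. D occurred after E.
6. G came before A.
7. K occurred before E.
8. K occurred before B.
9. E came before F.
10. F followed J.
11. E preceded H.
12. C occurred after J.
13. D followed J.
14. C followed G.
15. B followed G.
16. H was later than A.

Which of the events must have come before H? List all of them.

A, D, E, G, J, K

Directly stated before H: A, D, and E.
G reaches H via G → A → H.
J reaches H via J → D → H.
K reaches H via K → E → H.
No chain forces F (or any of the others) ahead of H.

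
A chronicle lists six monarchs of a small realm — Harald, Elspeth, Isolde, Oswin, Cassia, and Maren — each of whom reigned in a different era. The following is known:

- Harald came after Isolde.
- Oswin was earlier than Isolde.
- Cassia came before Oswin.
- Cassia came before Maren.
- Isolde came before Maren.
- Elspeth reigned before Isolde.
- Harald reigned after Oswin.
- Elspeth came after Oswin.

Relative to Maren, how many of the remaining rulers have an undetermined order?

1

Forced before Maren: Cassia, Elspeth, Isolde, and Oswin.
That leaves Harald with no forced order relative to Maren — 1.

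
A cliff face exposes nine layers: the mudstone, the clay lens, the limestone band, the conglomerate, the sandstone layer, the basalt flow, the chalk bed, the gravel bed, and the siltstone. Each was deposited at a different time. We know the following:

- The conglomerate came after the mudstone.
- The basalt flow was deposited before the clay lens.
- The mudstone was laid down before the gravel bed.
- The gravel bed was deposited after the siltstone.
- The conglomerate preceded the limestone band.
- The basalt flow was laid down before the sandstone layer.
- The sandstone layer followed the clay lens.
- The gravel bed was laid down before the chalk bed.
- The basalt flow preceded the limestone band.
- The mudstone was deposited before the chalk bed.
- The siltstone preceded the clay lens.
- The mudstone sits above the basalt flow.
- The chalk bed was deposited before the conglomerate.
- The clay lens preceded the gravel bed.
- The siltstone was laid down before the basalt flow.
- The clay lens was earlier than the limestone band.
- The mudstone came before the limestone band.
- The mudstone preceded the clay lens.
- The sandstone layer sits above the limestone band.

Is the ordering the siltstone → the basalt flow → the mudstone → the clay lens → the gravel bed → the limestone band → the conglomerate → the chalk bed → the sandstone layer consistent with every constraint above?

The constraints require the chalk bed before the conglomerate, but in the proposed sequence the conglomerate appears ahead of the chalk bed. That one violation is enough.

no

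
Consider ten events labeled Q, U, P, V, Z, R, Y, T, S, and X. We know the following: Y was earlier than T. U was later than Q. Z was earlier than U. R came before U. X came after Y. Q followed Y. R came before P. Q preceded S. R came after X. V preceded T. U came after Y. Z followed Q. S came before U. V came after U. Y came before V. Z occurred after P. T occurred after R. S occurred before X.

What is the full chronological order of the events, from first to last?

The constraints fix every adjacent pair, so only one ordering works:
Y → Q → S → X → R → P → Z → U → V → T.

Y, Q, S, X, R, P, Z, U, V, T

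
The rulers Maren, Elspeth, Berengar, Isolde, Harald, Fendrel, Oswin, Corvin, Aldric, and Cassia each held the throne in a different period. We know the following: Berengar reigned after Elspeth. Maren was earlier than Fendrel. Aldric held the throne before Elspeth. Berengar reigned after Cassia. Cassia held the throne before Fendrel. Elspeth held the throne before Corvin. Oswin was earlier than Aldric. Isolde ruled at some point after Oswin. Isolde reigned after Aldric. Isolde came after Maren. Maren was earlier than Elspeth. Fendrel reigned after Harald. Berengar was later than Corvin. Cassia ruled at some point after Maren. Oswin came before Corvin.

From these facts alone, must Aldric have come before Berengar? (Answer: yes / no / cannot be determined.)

Chain the constraints: Aldric → Elspeth → Berengar. Each link is directly stated, so Aldric comes before Berengar.

yes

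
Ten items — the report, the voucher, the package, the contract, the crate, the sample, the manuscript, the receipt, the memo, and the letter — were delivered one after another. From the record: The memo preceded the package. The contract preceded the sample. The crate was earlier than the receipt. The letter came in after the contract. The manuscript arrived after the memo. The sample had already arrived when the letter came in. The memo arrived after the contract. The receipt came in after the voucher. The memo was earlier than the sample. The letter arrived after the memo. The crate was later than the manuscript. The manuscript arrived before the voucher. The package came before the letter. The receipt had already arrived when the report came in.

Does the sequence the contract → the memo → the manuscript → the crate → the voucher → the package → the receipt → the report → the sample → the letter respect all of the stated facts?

yes

Check each stated constraint against the proposed order — e.g. the memo is ahead of the letter; the contract is ahead of the letter. Every pair is in the required order; nothing is violated.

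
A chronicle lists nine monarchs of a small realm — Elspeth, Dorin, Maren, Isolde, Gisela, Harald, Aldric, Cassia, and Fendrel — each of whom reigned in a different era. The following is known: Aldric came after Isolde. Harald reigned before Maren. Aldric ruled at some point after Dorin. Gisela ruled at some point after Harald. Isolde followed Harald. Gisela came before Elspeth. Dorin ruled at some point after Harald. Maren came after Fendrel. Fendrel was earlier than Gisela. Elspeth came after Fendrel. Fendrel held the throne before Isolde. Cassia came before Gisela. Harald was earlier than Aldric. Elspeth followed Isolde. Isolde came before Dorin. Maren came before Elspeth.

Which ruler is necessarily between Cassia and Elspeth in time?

Tracing the constraints gives Cassia → Gisela → Elspeth, so Gisela sits after Cassia and before Elspeth.
No other ruler is forced both after Cassia and before Elspeth.

Gisela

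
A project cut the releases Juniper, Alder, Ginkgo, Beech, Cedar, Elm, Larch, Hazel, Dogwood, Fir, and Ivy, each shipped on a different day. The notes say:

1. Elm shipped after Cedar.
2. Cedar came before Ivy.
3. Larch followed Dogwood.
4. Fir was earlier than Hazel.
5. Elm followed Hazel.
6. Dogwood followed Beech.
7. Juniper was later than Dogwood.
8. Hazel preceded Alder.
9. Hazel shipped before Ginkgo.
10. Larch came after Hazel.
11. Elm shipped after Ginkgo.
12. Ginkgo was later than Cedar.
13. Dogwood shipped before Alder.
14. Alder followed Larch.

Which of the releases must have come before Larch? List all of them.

Directly stated before Larch: Dogwood and Hazel.
Beech reaches Larch via Beech → Dogwood → Larch.
Fir reaches Larch via Fir → Hazel → Larch.
No chain forces Elm (or any of the others) ahead of Larch.

Beech, Dogwood, Fir, Hazel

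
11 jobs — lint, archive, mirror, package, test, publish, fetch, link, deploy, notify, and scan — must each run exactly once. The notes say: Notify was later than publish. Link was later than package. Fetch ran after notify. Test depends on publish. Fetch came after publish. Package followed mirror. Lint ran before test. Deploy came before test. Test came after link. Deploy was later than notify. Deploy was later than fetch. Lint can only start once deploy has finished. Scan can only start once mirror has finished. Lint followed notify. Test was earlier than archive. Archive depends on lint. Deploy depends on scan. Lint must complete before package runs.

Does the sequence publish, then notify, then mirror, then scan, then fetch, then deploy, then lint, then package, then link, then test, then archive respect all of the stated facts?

Check each stated constraint against the proposed order — e.g. notify is ahead of lint; publish is ahead of test. Every pair is in the required order; nothing is violated.

yes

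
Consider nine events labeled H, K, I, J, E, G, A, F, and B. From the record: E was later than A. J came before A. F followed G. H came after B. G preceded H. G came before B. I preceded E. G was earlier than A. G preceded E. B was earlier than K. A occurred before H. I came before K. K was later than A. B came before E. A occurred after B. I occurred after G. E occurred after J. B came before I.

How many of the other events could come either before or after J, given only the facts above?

4

Forced after J: A, E, H, and K.
That leaves B, F, G, and I with no forced order relative to J — 4.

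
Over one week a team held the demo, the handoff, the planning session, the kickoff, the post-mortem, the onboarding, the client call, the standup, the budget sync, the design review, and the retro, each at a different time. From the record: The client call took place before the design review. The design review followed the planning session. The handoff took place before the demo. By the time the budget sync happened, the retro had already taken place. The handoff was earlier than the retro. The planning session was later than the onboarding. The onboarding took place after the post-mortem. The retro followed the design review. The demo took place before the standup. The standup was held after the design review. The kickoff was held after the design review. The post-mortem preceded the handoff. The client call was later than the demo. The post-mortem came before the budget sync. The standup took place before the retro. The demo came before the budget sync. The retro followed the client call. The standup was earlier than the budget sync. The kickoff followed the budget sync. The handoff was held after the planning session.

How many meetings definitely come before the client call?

5

Directly stated before the client call: the demo.
The handoff reaches the client call via the handoff → the demo → the client call.
The onboarding reaches the client call via the onboarding → the planning session → the handoff → the demo → the client call.
The planning session reaches the client call via the planning session → the handoff → the demo → the client call.
Likewise the post-mortem reaches the client call by chaining the stated constraints.
No chain forces the standup (or any of the others) ahead of the client call.
That's the demo, the handoff, the onboarding, the planning session, and the post-mortem — 5 in all.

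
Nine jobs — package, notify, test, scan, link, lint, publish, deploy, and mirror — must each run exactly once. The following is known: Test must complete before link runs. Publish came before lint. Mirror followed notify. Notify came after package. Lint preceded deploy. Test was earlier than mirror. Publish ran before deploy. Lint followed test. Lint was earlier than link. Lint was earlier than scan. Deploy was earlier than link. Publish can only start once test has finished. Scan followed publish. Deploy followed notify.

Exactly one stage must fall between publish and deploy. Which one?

lint

Tracing the constraints gives publish → lint → deploy, so lint sits after publish and before deploy.
No other stage is forced both after publish and before deploy.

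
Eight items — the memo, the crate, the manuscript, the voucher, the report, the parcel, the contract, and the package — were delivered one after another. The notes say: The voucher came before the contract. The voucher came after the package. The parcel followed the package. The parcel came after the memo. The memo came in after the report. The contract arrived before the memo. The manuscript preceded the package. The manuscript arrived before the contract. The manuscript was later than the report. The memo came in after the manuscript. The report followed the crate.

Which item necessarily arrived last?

the parcel

Every other item has a chain of constraints placing it before the parcel, so the parcel is last.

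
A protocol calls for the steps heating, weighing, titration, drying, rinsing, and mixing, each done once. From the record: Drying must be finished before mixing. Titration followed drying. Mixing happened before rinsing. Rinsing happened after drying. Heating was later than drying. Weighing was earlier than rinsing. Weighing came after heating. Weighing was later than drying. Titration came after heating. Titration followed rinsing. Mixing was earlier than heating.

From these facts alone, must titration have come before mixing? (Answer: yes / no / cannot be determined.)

Tracing the constraints gives mixing → rinsing → titration, so mixing must come before titration.
That means titration cannot be before mixing.

no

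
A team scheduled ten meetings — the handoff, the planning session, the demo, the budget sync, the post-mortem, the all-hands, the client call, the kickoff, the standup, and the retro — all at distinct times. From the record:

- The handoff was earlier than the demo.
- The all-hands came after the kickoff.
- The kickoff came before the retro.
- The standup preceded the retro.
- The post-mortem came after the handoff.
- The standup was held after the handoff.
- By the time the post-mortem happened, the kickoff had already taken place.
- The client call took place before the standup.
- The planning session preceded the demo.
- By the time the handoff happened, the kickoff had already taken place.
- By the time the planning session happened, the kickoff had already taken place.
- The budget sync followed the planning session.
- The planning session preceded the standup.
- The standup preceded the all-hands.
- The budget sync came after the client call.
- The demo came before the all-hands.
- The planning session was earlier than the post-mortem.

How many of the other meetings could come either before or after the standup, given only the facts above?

Forced before the standup: the client call, the handoff, the kickoff, and the planning session; forced after the standup: the all-hands and the retro.
That leaves the budget sync, the demo, and the post-mortem with no forced order relative to the standup — 3.

3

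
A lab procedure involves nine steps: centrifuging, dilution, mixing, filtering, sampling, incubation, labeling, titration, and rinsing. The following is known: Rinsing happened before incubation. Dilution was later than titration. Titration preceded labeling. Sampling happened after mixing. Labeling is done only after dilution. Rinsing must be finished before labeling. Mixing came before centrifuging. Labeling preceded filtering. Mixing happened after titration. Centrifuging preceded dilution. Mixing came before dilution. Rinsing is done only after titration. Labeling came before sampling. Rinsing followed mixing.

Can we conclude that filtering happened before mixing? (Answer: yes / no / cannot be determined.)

no

Tracing the constraints gives mixing → rinsing → labeling → filtering, so mixing must come before filtering.
That means filtering cannot be before mixing.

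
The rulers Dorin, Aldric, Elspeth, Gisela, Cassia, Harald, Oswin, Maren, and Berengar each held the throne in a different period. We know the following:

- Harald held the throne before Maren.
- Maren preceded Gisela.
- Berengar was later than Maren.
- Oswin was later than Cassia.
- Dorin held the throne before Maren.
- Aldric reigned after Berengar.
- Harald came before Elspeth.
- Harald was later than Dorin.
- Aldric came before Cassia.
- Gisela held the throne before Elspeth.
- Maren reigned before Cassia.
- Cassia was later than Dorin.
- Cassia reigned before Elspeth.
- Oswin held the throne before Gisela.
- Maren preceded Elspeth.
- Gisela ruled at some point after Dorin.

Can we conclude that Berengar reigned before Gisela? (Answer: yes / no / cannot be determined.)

yes

Chain the constraints: Berengar → Aldric → Cassia → Oswin → Gisela. Each link is directly stated, so Berengar comes before Gisela.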